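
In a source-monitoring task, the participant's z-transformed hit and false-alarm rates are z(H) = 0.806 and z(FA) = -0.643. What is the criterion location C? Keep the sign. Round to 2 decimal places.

C = -0.08

c = −½·[z(H) + z(FA)] = −½·(0.806 + (-0.643)) = -0.0815
c < 0: the participant has a liberal response bias.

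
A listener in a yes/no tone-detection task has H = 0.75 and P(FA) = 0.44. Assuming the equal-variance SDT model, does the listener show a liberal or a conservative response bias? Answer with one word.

z(H) = 0.674, z(FA) = -0.151
c = −½·(z(H) + z(FA)) = -0.2615
c < 0 → liberal criterion (biased toward responding “yes”).

liberal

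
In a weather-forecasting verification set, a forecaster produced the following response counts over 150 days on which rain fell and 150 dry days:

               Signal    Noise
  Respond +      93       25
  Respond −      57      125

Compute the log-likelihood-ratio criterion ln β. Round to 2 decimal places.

ln β = 0.42

H = 93/150 = 0.6200
FA = 25/150 = 0.1667
z(H) = 0.305
z(FA) = -0.967
ln β = −½·[z(H)² − z(FA)²] = −0.5 × (0.093 − 0.935) = 0.421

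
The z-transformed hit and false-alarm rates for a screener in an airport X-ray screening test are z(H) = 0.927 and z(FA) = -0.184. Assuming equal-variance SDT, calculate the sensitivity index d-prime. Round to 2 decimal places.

d-prime = 1.11

d' = z(H) − z(FA) = 0.927 − (-0.184) = 1.111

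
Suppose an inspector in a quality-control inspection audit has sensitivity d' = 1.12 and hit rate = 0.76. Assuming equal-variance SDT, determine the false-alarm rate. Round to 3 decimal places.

false-alarm rate = 0.340

z(hit rate) = z(0.76) = 0.7063
z(FA) = z(H) − d' = 0.7063 − 1.12 = -0.4137
false-alarm rate = Φ(-0.4137) = 0.3395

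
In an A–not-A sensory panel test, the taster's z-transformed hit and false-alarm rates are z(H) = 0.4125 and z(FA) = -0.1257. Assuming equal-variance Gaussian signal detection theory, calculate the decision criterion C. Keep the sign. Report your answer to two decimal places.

c = −½·[z(H) + z(FA)] = −½·(0.4125 + (-0.1257)) = -0.1434

C = -0.14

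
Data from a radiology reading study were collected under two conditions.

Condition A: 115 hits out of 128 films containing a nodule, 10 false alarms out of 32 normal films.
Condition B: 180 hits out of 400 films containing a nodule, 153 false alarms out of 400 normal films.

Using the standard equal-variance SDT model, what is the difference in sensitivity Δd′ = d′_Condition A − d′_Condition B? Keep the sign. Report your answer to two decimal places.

Condition A: z(0.8984) = 1.272, z(0.3125) = -0.489, d' = 1.761
Condition B: z(0.4500) = -0.126, z(0.3825) = -0.299, d' = 0.173
Δd' = d'_Condition A − d'_Condition B = 1.761 − 0.173 = 1.588
Condition A has the higher sensitivity.

Δd′ = 1.59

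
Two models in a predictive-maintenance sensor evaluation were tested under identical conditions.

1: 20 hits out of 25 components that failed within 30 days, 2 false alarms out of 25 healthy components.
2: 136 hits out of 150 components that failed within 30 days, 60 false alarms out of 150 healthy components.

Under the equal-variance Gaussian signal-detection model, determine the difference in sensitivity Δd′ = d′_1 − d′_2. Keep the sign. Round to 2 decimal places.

1: z(0.8000) = 0.842, z(0.0800) = -1.405, d' = 2.247
2: z(0.9067) = 1.321, z(0.4000) = -0.253, d' = 1.574
Δd' = d'_1 − d'_2 = 2.247 − 1.574 = 0.673
1 has the higher sensitivity.

Δd′ = 0.67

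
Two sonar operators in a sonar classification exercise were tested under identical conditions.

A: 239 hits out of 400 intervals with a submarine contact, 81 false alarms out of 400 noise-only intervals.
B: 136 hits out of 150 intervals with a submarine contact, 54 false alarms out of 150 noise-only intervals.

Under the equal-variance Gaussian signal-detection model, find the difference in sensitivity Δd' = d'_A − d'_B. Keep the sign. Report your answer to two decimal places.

Δd' = -0.60

A: z(0.5975) = 0.247, z(0.2025) = -0.833, d' = 1.080
B: z(0.9067) = 1.321, z(0.3600) = -0.358, d' = 1.679
Δd' = d'_A − d'_B = 1.080 − 1.679 = -0.599
B has the higher sensitivity.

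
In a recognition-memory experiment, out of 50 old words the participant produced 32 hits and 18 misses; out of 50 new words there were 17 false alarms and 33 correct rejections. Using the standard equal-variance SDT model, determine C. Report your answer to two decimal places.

H = 32/50 = 0.6400
FA = 17/50 = 0.3400
z(0.6400) = 0.3585, z(0.3400) = -0.4125
c = −½·[z(H) + z(FA)] = −0.5 × (0.3585 + (-0.4125)) = 0.0270
c > 0: the participant has a conservative response bias.

C = 0.03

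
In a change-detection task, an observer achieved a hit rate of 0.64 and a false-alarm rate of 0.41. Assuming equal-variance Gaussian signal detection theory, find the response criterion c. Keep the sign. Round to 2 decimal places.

z(H) = 0.358
z(FA) = -0.228
c = −½·[z(H) + z(FA)] = −0.5 × (0.358 + (-0.228)) = -0.065
c < 0: the observer has a liberal response bias.

c = -0.07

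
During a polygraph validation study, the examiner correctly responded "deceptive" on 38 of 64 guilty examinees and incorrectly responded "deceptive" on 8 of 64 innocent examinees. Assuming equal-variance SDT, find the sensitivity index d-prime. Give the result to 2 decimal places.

H = 38/64 = 0.5938
FA = 8/64 = 0.1250
z(H) = z(0.5938) = 0.237
z(FA) = z(0.1250) = -1.150
d' = z(H) − z(FA) = 0.237 − (-1.150) = 1.387

d-prime = 1.39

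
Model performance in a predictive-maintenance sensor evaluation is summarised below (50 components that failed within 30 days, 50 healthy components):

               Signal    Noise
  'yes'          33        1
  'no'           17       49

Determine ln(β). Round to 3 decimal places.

H = 33/50 = 0.6600
FA = 1/50 = 0.0200
Φ⁻¹(H) = 0.4125
Φ⁻¹(FA) = -2.0537
ln β = −½·[z(H)² − z(FA)²] = −0.5 × (0.1702 − 4.2177) = 2.02375

ln β = 2.024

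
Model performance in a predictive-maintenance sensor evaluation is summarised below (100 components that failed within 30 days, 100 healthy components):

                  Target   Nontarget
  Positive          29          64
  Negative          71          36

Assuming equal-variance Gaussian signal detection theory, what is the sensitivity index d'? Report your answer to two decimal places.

d' = -0.91

H = 29/100 = 0.2900
FA = 64/100 = 0.6400
z(H) = z(0.2900) = -0.553
z(FA) = z(0.6400) = 0.358
d' = z(H) − z(FA) = -0.553 − 0.358 = -0.911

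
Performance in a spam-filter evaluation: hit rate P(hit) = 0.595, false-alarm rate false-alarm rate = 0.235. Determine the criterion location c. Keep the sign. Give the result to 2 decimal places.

z(0.595) = 0.240, z(0.235) = -0.722
c = −½·[z(H) + z(FA)] = −0.5 × (0.240 + (-0.722)) = 0.241

c = 0.24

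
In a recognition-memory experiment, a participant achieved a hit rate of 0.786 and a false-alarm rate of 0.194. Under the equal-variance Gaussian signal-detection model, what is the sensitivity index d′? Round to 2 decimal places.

z(0.786) = 0.793, z(0.194) = -0.863
d' = z(H) − z(FA) = 0.793 − (-0.863) = 1.656

d′ = 1.66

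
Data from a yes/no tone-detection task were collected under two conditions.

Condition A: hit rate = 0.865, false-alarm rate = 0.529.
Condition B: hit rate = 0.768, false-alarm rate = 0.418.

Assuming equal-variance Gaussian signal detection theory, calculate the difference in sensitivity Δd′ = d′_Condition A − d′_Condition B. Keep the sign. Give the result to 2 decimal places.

Δd′ = 0.09

Condition A: z(0.865) = 1.103, z(0.529) = 0.073, d' = 1.030
Condition B: z(0.768) = 0.732, z(0.418) = -0.207, d' = 0.939
Δd' = d'_Condition A − d'_Condition B = 1.030 − 0.939 = 0.091
Condition A has the higher sensitivity.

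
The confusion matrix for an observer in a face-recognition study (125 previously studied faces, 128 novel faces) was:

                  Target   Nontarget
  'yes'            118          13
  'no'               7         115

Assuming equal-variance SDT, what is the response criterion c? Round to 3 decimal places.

c = -0.158

H = 118/125 = 0.9440
FA = 13/128 = 0.1016
z(H) = 1.5893
z(FA) = -1.2725
c = −½·[z(H) + z(FA)] = −0.5 × (1.5893 + (-1.2725)) = -0.1584
c < 0: the observer has a liberal response bias.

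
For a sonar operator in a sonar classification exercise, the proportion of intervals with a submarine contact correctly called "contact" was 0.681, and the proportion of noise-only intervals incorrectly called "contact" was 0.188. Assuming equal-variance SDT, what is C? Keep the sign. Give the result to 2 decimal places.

z(H) = z(0.681) = 0.4705
z(FA) = z(0.188) = -0.8853
c = −½·[z(H) + z(FA)] = −0.5 × (0.4705 + (-0.8853)) = 0.2074
c > 0: the sonar operator has a conservative response bias.

C = 0.21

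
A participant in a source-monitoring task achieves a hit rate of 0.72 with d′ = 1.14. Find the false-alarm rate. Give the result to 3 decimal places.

z(hit rate) = z(0.72) = 0.5828
z(FA) = z(H) − d' = 0.5828 − 1.14 = -0.5572
false-alarm rate = Φ(-0.5572) = 0.2887

false-alarm rate = 0.289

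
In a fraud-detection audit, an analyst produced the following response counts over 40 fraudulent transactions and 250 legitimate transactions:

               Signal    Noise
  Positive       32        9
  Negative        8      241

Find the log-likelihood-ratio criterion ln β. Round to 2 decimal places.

ln β = 1.26

H = 32/40 = 0.8000
FA = 9/250 = 0.0360
z(H) = 0.842
z(FA) = -1.799
ln β = −½·[z(H)² − z(FA)²] = −0.5 × (0.709 − 3.236) = 1.2635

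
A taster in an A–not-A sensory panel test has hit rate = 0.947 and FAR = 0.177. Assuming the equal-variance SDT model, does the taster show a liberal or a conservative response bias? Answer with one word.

liberal

z(H) = 1.616, z(FA) = -0.927
c = −½·(z(H) + z(FA)) = -0.3445
c < 0 → liberal criterion (biased toward responding “yes”).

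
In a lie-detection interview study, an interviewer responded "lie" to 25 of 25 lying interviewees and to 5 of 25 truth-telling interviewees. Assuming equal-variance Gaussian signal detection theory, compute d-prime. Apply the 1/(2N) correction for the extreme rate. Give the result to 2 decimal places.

The hit rate is 25/25 = 1, so apply the 1/(2N) correction: H → 1 − 1/(2·25) = 0.98000.
z(H) = z(0.98000) = 2.054
z(FA) = z(0.20000) = -0.842
d' = 2.054 − (-0.842) = 2.896

d-prime = 2.90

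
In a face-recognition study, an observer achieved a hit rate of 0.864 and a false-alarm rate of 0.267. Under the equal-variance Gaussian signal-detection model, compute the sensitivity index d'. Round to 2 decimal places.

d' = 1.72

Φ⁻¹(H) = Φ⁻¹(0.864) = 1.098
Φ⁻¹(FA) = Φ⁻¹(0.267) = -0.622
d' = z(H) − z(FA) = 1.098 − (-0.622) = 1.720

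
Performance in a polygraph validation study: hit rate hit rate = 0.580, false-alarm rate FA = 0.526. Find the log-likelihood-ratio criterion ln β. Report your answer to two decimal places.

ln β = -0.02

z(H) = z(0.580) = 0.202
z(FA) = z(0.526) = 0.065
ln β = −½·[z(H)² − z(FA)²] = −0.5 × (0.041 − 0.004) = -0.0185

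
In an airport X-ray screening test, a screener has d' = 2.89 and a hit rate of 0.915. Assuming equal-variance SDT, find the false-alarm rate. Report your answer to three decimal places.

z(hit rate) = z(0.915) = 1.3722
z(FA) = z(H) − d' = 1.3722 − 2.89 = -1.5178
false-alarm rate = Φ(-1.5178) = 0.0645

false-alarm rate = 0.065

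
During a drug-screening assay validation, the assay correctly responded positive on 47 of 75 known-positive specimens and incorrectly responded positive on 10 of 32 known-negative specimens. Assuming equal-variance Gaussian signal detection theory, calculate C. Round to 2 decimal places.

H = 47/75 = 0.6267
FA = 10/32 = 0.3125
z(H) = z(0.6267) = 0.3231
z(FA) = z(0.3125) = -0.4888
c = −½·[z(H) + z(FA)] = −0.5 × (0.3231 + (-0.4888)) = 0.08285

C = 0.08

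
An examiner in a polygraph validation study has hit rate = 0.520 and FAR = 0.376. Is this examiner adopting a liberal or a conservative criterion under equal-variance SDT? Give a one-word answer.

conservative

z(H) = 0.050, z(FA) = -0.316
c = −½·(z(H) + z(FA)) = 0.133
c > 0 → conservative criterion (biased toward responding “no”).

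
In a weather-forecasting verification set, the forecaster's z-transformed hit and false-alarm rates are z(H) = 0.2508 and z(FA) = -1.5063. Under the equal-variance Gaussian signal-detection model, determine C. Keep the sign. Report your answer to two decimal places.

C = 0.63

c = −½·[z(H) + z(FA)] = −½·(0.2508 + (-1.5063)) = 0.62775
c > 0: the forecaster has a conservative response bias.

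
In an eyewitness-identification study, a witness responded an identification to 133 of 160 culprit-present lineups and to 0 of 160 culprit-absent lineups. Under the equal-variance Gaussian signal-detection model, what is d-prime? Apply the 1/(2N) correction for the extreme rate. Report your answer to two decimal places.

The false-alarm rate is 0/160 = 0, so apply the 1/(2N) correction: FA → 1/(2·160) = 0.00313.
z(H) = z(0.83125) = 0.959
z(FA) = z(0.00313) = -2.734
d' = 0.959 − (-2.734) = 3.693

d-prime = 3.69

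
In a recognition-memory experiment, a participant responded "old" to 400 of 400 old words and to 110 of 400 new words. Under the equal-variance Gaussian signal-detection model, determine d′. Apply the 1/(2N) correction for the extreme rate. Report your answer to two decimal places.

d′ = 3.62

The hit rate is 400/400 = 1, so apply the 1/(2N) correction: H → 1 − 1/(2·400) = 0.99875.
z(H) = z(0.99875) = 3.023
z(FA) = z(0.27500) = -0.598
d' = 3.023 − (-0.598) = 3.621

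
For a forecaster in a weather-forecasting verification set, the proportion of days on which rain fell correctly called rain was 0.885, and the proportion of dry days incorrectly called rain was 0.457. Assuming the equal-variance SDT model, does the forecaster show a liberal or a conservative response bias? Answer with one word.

liberal

z(H) = 1.200, z(FA) = -0.108
c = −½·(z(H) + z(FA)) = -0.546
c < 0 → liberal criterion (biased toward responding “yes”).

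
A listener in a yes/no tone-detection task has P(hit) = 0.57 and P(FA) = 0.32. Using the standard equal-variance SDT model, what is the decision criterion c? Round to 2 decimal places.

z(0.57) = 0.176, z(0.32) = -0.468
c = −½·[z(H) + z(FA)] = −0.5 × (0.176 + (-0.468)) = 0.146

c = 0.15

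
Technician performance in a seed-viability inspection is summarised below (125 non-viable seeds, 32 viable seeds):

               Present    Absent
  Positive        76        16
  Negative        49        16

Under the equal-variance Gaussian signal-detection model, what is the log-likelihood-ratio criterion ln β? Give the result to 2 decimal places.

H = 76/125 = 0.6080
FA = 16/32 = 0.5000
Φ⁻¹(H) = 0.274
Φ⁻¹(FA) = 0.000
ln β = −½·[z(H)² − z(FA)²] = −0.5 × (0.075 − 0.000) = -0.0375

ln β = -0.04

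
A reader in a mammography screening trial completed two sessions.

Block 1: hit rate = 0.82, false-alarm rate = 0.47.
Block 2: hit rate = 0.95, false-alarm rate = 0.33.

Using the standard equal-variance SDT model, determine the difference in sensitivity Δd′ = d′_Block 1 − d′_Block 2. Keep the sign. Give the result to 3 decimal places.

Block 1: z(0.82) = 0.9154, z(0.47) = -0.0753, d' = 0.9907
Block 2: z(0.95) = 1.6449, z(0.33) = -0.4399, d' = 2.0848
Δd' = d'_Block 1 − d'_Block 2 = 0.9907 − 2.0848 = -1.0941
Block 2 has the higher sensitivity.

Δd′ = -1.094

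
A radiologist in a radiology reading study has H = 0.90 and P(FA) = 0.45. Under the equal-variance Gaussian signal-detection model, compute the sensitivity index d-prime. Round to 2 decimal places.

d-prime = 1.41

z(H) = 1.2816
z(FA) = -0.1257
d' = z(H) − z(FA) = 1.2816 − (-0.1257) = 1.4073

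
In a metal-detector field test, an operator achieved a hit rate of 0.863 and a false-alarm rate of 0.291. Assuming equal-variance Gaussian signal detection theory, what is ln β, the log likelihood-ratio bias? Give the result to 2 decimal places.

z(0.863) = 1.094, z(0.291) = -0.550
ln β = −½·[z(H)² − z(FA)²] = −0.5 × (1.197 − 0.303) = -0.447

ln β = -0.45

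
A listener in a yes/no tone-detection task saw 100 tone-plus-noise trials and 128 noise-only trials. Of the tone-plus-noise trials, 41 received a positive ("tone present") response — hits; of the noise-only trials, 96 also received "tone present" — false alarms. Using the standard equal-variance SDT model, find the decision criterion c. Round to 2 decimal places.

H = 41/100 = 0.4100
FA = 96/128 = 0.7500
z(H) = z(0.4100) = -0.2275
z(FA) = z(0.7500) = 0.6745
c = −½·[z(H) + z(FA)] = −0.5 × (-0.2275 + 0.6745) = -0.2235
c < 0: the listener has a liberal response bias.

c = -0.22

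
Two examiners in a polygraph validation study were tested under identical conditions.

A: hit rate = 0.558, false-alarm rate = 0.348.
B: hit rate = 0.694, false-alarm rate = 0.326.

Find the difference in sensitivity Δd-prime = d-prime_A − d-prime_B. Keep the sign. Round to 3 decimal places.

A: z(0.558) = 0.1459, z(0.348) = -0.3907, d' = 0.5366
B: z(0.694) = 0.5072, z(0.326) = -0.4510, d' = 0.9582
Δd' = d'_A − d'_B = 0.5366 − 0.9582 = -0.4216
B has the higher sensitivity.

Δd-prime = -0.422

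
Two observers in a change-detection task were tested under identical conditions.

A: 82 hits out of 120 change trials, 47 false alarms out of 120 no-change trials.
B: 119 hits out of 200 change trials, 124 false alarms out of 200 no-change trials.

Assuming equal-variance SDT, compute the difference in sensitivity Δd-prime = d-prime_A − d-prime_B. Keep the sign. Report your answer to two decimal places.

Δd-prime = 0.82

A: z(0.6833) = 0.477, z(0.3917) = -0.275, d' = 0.752
B: z(0.5950) = 0.240, z(0.6200) = 0.305, d' = -0.065
Δd' = d'_A − d'_B = 0.752 − (-0.065) = 0.817
A has the higher sensitivity.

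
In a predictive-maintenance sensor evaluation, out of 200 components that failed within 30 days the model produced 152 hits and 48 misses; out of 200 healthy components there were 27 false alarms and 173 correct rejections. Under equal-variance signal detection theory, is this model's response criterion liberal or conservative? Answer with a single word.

z(H) = 0.706, z(FA) = -1.103
c = −½·(z(H) + z(FA)) = 0.1985
c > 0 → conservative criterion (biased toward responding “no”).

conservative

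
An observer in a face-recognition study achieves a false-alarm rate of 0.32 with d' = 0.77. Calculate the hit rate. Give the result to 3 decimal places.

hit rate = 0.619

z(false-alarm rate) = z(0.32) = -0.4677
z(H) = z(FA) + d' = -0.4677 + 0.77 = 0.3023
hit rate = Φ(0.3023) = 0.6188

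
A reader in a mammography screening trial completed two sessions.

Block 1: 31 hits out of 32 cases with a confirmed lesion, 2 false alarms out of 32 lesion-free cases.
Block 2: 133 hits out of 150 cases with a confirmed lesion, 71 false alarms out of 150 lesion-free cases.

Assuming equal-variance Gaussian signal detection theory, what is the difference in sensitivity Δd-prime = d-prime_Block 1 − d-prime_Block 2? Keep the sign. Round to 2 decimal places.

Δd-prime = 2.12

Block 1: z(0.9688) = 1.863, z(0.0625) = -1.534, d' = 3.397
Block 2: z(0.8867) = 1.209, z(0.4733) = -0.067, d' = 1.276
Δd' = d'_Block 1 − d'_Block 2 = 3.397 − 1.276 = 2.121
Block 1 has the higher sensitivity.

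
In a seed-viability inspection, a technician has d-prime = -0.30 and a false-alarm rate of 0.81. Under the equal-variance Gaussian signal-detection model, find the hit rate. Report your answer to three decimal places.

hit rate = 0.718

z(false-alarm rate) = z(0.81) = 0.8779
z(H) = z(FA) + d' = 0.8779 + (-0.30) = 0.5779
hit rate = Φ(0.5779) = 0.7183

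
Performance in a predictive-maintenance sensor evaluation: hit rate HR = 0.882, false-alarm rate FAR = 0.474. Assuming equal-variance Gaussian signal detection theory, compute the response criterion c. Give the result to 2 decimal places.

c = -0.56

Φ⁻¹(H) = 1.185
Φ⁻¹(FA) = -0.065
c = −½·[z(H) + z(FA)] = −0.5 × (1.185 + (-0.065)) = -0.560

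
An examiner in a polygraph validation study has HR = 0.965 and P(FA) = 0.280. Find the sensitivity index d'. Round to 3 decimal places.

z(H) = 1.8119
z(FA) = -0.5828
d' = z(H) − z(FA) = 1.8119 − (-0.5828) = 2.3947

d' = 2.395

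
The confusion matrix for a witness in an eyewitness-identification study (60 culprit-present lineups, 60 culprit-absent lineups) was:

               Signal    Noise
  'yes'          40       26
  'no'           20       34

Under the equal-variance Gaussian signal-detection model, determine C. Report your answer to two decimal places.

H = 40/60 = 0.6667
FA = 26/60 = 0.4333
Φ⁻¹(H) = 0.431
Φ⁻¹(FA) = -0.168
c = −½·[z(H) + z(FA)] = −0.5 × (0.431 + (-0.168)) = -0.1315
c < 0: the witness has a liberal response bias.

C = -0.13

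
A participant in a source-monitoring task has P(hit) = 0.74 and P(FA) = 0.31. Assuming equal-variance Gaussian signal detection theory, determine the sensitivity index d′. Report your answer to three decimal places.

z(H) = z(0.74) = 0.6433
z(FA) = z(0.31) = -0.4959
d' = z(H) − z(FA) = 0.6433 − (-0.4959) = 1.1392

d′ = 1.139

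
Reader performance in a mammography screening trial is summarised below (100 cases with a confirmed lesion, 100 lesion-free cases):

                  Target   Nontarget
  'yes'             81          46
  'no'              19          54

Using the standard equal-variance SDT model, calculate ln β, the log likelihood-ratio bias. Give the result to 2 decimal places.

ln β = -0.38

H = 81/100 = 0.8100
FA = 46/100 = 0.4600
Φ⁻¹(0.8100) = 0.878, Φ⁻¹(0.4600) = -0.100
ln β = −½·[z(H)² − z(FA)²] = −0.5 × (0.771 − 0.010) = -0.3805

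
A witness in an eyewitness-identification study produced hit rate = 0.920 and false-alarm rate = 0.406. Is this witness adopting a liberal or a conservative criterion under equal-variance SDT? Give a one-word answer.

liberal

z(H) = 1.405, z(FA) = -0.238
c = −½·(z(H) + z(FA)) = -0.5835
c < 0 → liberal criterion (biased toward responding “yes”).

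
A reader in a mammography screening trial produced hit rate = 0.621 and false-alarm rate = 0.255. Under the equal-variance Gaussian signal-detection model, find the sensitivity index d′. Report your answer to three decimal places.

d′ = 0.967

z(H) = 0.3081
z(FA) = -0.6588
d' = z(H) − z(FA) = 0.3081 − (-0.6588) = 0.9669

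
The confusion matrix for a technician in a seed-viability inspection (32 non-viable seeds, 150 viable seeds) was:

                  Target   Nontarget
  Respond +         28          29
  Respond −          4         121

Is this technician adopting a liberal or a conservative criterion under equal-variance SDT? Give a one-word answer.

z(H) = 1.150, z(FA) = -0.866
c = −½·(z(H) + z(FA)) = -0.142
c < 0 → liberal criterion (biased toward responding “yes”).

liberal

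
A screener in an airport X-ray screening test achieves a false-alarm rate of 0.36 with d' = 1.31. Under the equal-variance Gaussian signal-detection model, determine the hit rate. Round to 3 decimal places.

hit rate = 0.829

z(false-alarm rate) = z(0.36) = -0.3585
z(H) = z(FA) + d' = -0.3585 + 1.31 = 0.9515
hit rate = Φ(0.9515) = 0.8293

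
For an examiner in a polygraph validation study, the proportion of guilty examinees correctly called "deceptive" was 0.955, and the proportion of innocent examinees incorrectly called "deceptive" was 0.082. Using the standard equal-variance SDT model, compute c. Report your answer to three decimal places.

z(H) = z(0.955) = 1.6954
z(FA) = z(0.082) = -1.3917
c = −½·[z(H) + z(FA)] = −0.5 × (1.6954 + (-1.3917)) = -0.15185
c < 0: the examiner has a liberal response bias.

c = -0.152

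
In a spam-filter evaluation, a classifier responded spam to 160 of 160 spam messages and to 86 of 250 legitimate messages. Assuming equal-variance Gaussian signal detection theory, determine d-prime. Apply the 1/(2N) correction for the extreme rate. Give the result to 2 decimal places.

The hit rate is 160/160 = 1, so apply the 1/(2N) correction: H → 1 − 1/(2·160) = 0.99687.
z(H) = z(0.99687) = 2.734
z(FA) = z(0.34400) = -0.402
d' = 2.734 − (-0.402) = 3.136

d-prime = 3.14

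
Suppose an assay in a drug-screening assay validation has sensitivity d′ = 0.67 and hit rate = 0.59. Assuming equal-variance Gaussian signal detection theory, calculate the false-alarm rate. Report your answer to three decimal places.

false-alarm rate = 0.329

z(hit rate) = z(0.59) = 0.2275
z(FA) = z(H) − d' = 0.2275 − 0.67 = -0.4425
false-alarm rate = Φ(-0.4425) = 0.3291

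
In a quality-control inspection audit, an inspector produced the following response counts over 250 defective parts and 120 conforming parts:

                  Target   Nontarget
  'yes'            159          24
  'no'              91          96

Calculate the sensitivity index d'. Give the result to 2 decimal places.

H = 159/250 = 0.6360
FA = 24/120 = 0.2000
z(H) = z(0.6360) = 0.348
z(FA) = z(0.2000) = -0.842
d' = z(H) − z(FA) = 0.348 − (-0.842) = 1.190

d' = 1.19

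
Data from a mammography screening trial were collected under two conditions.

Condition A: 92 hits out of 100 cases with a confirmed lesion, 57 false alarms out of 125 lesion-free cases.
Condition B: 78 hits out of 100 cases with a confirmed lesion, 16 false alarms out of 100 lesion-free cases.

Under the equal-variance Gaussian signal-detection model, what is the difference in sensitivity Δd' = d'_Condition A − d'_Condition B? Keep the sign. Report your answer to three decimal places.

Δd' = -0.251

Condition A: z(0.9200) = 1.4051, z(0.4560) = -0.1105, d' = 1.5156
Condition B: z(0.7800) = 0.7722, z(0.1600) = -0.9945, d' = 1.7667
Δd' = d'_Condition A − d'_Condition B = 1.5156 − 1.7667 = -0.2511
Condition B has the higher sensitivity.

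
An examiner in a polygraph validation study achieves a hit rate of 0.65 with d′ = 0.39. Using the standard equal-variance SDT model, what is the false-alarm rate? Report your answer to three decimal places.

z(hit rate) = z(0.65) = 0.3853
z(FA) = z(H) − d' = 0.3853 − 0.39 = -0.0047
false-alarm rate = Φ(-0.0047) = 0.4981

false-alarm rate = 0.498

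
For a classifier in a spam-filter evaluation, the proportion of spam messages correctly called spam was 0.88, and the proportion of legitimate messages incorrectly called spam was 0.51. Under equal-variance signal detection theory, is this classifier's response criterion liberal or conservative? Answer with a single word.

z(H) = 1.175, z(FA) = 0.025
c = −½·(z(H) + z(FA)) = -0.600
c < 0 → liberal criterion (biased toward responding “yes”).

liberal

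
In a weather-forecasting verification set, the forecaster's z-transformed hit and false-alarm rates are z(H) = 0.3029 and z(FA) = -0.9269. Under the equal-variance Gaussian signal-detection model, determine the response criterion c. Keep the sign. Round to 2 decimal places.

c = 0.31

c = −½·[z(H) + z(FA)] = −½·(0.3029 + (-0.9269)) = 0.3120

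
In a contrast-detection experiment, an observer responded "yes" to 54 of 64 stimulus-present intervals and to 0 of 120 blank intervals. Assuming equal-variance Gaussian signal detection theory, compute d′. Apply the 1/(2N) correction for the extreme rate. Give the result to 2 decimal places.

d′ = 3.65

The false-alarm rate is 0/120 = 0, so apply the 1/(2N) correction: FA → 1/(2·120) = 0.00417.
z(H) = z(0.84375) = 1.010
z(FA) = z(0.00417) = -2.638
d' = 1.010 − (-2.638) = 3.648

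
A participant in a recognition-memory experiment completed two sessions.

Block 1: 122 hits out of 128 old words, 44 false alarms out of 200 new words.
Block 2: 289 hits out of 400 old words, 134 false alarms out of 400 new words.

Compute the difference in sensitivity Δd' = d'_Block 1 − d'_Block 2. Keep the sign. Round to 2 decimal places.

Δd' = 1.43

Block 1: z(0.9531) = 1.676, z(0.2200) = -0.772, d' = 2.448
Block 2: z(0.7225) = 0.590, z(0.3350) = -0.426, d' = 1.016
Δd' = d'_Block 1 − d'_Block 2 = 2.448 − 1.016 = 1.432
Block 1 has the higher sensitivity.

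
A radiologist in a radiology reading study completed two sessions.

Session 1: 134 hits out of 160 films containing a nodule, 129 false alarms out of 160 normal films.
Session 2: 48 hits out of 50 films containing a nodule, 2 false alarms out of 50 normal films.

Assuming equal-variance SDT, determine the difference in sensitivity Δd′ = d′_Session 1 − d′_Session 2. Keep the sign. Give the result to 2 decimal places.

Session 1: z(0.8375) = 0.984, z(0.8063) = 0.864, d' = 0.120
Session 2: z(0.9600) = 1.751, z(0.0400) = -1.751, d' = 3.502
Δd' = d'_Session 1 − d'_Session 2 = 0.120 − 3.502 = -3.382
Session 2 has the higher sensitivity.

Δd′ = -3.38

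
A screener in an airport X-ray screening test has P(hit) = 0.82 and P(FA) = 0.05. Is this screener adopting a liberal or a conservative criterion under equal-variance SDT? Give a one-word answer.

z(H) = 0.915, z(FA) = -1.645
c = −½·(z(H) + z(FA)) = 0.365
c > 0 → conservative criterion (biased toward responding “no”).

conservative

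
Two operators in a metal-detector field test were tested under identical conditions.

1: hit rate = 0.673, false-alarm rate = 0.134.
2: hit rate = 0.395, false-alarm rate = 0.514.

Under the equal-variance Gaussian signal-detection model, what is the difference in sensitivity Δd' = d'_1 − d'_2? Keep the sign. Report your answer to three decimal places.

Δd' = 1.857

1: z(0.673) = 0.4482, z(0.134) = -1.1077, d' = 1.5559
2: z(0.395) = -0.2663, z(0.514) = 0.0351, d' = -0.3014
Δd' = d'_1 − d'_2 = 1.5559 − (-0.3014) = 1.8573
1 has the higher sensitivity.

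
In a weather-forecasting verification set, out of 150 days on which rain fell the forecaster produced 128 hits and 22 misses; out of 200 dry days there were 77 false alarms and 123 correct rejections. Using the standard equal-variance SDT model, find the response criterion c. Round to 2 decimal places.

H = 128/150 = 0.8533
FA = 77/200 = 0.3850
z(0.8533) = 1.051, z(0.3850) = -0.292
c = −½·[z(H) + z(FA)] = −0.5 × (1.051 + (-0.292)) = -0.3795

c = -0.38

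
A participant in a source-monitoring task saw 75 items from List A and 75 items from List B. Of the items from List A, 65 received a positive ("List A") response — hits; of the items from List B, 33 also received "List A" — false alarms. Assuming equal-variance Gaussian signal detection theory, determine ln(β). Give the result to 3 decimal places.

H = 65/75 = 0.8667
FA = 33/75 = 0.4400
Φ⁻¹(0.8667) = 1.1109, Φ⁻¹(0.4400) = -0.1510
ln β = −½·[z(H)² − z(FA)²] = −0.5 × (1.2341 − 0.0228) = -0.60565

ln β = -0.606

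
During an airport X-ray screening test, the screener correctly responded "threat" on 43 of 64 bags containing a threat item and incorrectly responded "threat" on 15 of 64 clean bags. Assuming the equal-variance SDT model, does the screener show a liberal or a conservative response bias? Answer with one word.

z(H) = 0.445, z(FA) = -0.725
c = −½·(z(H) + z(FA)) = 0.140
c > 0 → conservative criterion (biased toward responding “no”).

conservative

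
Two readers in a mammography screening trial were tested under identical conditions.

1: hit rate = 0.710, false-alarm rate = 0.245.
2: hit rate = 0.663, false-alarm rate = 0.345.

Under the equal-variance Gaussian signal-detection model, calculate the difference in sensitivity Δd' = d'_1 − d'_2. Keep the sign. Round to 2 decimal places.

Δd' = 0.42

1: z(0.710) = 0.553, z(0.245) = -0.690, d' = 1.243
2: z(0.663) = 0.421, z(0.345) = -0.399, d' = 0.820
Δd' = d'_1 − d'_2 = 1.243 − 0.820 = 0.423
1 has the higher sensitivity.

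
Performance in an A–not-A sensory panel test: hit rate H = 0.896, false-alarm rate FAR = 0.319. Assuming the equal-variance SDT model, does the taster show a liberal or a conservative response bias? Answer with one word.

z(H) = 1.259, z(FA) = -0.470
c = −½·(z(H) + z(FA)) = -0.3945
c < 0 → liberal criterion (biased toward responding “yes”).

liberal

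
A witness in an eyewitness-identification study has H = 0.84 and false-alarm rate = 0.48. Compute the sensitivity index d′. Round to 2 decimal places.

Φ⁻¹(H) = 0.9945
Φ⁻¹(FA) = -0.0502
d' = z(H) − z(FA) = 0.9945 − (-0.0502) = 1.0447

d′ = 1.04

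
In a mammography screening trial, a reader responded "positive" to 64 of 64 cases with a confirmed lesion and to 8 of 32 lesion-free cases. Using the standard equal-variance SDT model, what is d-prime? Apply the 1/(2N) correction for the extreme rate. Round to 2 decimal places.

The hit rate is 64/64 = 1, so apply the 1/(2N) correction: H → 1 − 1/(2·64) = 0.99219.
z(H) = z(0.99219) = 2.418
z(FA) = z(0.25000) = -0.674
d' = 2.418 − (-0.674) = 3.092

d-prime = 3.09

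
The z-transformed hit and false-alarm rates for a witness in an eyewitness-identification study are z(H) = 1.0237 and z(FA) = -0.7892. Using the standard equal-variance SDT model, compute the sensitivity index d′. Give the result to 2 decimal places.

d′ = 1.81

d' = z(H) − z(FA) = 1.0237 − (-0.7892) = 1.8129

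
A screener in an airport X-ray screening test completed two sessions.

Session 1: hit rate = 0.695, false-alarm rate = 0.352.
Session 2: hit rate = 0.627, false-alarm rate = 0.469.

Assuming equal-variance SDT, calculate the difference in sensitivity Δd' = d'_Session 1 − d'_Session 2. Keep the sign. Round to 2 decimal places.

Δd' = 0.49

Session 1: z(0.695) = 0.510, z(0.352) = -0.380, d' = 0.890
Session 2: z(0.627) = 0.324, z(0.469) = -0.078, d' = 0.402
Δd' = d'_Session 1 − d'_Session 2 = 0.890 − 0.402 = 0.488
Session 1 has the higher sensitivity.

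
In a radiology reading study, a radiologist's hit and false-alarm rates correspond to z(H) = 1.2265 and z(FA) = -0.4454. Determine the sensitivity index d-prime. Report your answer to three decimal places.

d-prime = 1.672

d' = z(H) − z(FA) = 1.2265 − (-0.4454) = 1.6719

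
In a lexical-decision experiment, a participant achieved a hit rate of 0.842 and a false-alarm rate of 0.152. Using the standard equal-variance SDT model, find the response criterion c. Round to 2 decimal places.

c = 0.01

z(H) = 1.003
z(FA) = -1.028
c = −½·[z(H) + z(FA)] = −0.5 × (1.003 + (-1.028)) = 0.0125
c > 0: the participant has a conservative response bias.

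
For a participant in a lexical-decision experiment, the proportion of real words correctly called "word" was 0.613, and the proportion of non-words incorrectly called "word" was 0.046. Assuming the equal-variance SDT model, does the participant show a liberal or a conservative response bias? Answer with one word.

conservative

z(H) = 0.287, z(FA) = -1.685
c = −½·(z(H) + z(FA)) = 0.699
c > 0 → conservative criterion (biased toward responding “no”).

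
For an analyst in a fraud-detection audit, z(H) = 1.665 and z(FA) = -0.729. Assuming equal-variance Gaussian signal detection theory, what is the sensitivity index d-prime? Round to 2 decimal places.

d' = z(H) − z(FA) = 1.665 − (-0.729) = 2.394

d-prime = 2.39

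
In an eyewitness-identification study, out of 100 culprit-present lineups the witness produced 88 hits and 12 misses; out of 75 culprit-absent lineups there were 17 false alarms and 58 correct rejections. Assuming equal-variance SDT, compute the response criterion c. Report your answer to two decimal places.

c = -0.21

H = 88/100 = 0.8800
FA = 17/75 = 0.2267
Φ⁻¹(0.8800) = 1.175, Φ⁻¹(0.2267) = -0.750
c = −½·[z(H) + z(FA)] = −0.5 × (1.175 + (-0.750)) = -0.2125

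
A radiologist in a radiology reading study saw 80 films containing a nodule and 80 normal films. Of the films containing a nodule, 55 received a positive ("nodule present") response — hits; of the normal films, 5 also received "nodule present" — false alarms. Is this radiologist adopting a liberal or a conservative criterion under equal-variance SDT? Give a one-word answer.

conservative

z(H) = 0.489, z(FA) = -1.534
c = −½·(z(H) + z(FA)) = 0.5225
c > 0 → conservative criterion (biased toward responding “no”).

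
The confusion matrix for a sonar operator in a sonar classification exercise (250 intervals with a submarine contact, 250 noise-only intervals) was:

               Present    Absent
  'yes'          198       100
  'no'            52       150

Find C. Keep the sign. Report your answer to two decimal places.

H = 198/250 = 0.7920
FA = 100/250 = 0.4000
Φ⁻¹(0.7920) = 0.8134, Φ⁻¹(0.4000) = -0.2533
c = −½·[z(H) + z(FA)] = −0.5 × (0.8134 + (-0.2533)) = -0.28005

C = -0.28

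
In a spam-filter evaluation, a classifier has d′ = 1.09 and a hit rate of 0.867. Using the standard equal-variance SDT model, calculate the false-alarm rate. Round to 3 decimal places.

false-alarm rate = 0.509

z(hit rate) = z(0.867) = 1.1123
z(FA) = z(H) − d' = 1.1123 − 1.09 = 0.0223
false-alarm rate = Φ(0.0223) = 0.5089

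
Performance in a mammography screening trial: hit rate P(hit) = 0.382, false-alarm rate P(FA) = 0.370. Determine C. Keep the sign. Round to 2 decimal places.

C = 0.32

Φ⁻¹(0.382) = -0.300, Φ⁻¹(0.370) = -0.332
c = −½·[z(H) + z(FA)] = −0.5 × (-0.300 + (-0.332)) = 0.316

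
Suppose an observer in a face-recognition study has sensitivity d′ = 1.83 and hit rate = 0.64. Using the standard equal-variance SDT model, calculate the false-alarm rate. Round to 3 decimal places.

z(hit rate) = z(0.64) = 0.3585
z(FA) = z(H) − d' = 0.3585 − 1.83 = -1.4715
false-alarm rate = Φ(-1.4715) = 0.0706

false-alarm rate = 0.071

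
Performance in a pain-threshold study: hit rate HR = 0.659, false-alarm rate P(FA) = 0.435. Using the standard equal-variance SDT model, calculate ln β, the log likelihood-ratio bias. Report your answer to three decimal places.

Φ⁻¹(H) = 0.4097
Φ⁻¹(FA) = -0.1637
ln β = −½·[z(H)² − z(FA)²] = −0.5 × (0.1679 − 0.0268) = -0.07055

ln β = -0.071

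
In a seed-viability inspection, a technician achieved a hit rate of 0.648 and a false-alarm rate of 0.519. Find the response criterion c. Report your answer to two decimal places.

z(0.648) = 0.3799, z(0.519) = 0.0476
c = −½·[z(H) + z(FA)] = −0.5 × (0.3799 + 0.0476) = -0.21375

c = -0.21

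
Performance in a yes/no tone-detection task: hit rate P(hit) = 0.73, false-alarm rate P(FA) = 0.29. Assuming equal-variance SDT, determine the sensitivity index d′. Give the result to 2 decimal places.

z(0.73) = 0.613, z(0.29) = -0.553
d' = z(H) − z(FA) = 0.613 − (-0.553) = 1.166

d′ = 1.17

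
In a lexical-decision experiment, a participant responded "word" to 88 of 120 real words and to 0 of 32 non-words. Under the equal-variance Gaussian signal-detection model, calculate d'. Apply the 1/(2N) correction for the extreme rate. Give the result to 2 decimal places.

d' = 2.78

The false-alarm rate is 0/32 = 0, so apply the 1/(2N) correction: FA → 1/(2·32) = 0.01562.
z(H) = z(0.73333) = 0.623
z(FA) = z(0.01562) = -2.154
d' = 0.623 − (-2.154) = 2.777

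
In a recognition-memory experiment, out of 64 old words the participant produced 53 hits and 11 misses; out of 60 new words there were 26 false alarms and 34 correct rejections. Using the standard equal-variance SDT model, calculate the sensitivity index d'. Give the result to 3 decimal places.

d' = 1.115

H = 53/64 = 0.8281
FA = 26/60 = 0.4333
z(H) = z(0.8281) = 0.9467
z(FA) = z(0.4333) = -0.1680
d' = z(H) − z(FA) = 0.9467 − (-0.1680) = 1.1147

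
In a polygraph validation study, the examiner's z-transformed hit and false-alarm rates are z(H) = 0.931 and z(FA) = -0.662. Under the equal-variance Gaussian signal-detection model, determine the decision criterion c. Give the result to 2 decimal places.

c = −½·[z(H) + z(FA)] = −½·(0.931 + (-0.662)) = -0.1345

c = -0.13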